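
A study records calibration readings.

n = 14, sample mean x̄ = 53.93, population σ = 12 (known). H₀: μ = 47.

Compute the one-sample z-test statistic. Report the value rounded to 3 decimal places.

test statistic = 2.161

SE = σ/√n = 12/√14 = 3.2071
z = (x̄−μ₀)/SE = (53.93−47)/3.2071 = 2.1608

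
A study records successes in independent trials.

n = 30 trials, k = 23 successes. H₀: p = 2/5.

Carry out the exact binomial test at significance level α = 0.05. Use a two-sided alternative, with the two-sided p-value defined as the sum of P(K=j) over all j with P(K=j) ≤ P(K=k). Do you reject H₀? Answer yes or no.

reject H₀: yes

Exact binomial: n=30, k=23, p₀=2/5=0.4000
P(X=j) = C(n,j)·p₀^j·(1−p₀)^(n−j); p = Σ P(X=j) over j with P(X=j) ≤ P(X=23)
p-value (two-sided) = 0.00005
At α=0.05: p < α → reject H₀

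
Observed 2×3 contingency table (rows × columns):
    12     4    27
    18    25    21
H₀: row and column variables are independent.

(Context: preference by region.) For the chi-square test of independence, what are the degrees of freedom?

df = (r−1)(c−1) = (2−1)·(3−1) = 2

degrees of freedom = 2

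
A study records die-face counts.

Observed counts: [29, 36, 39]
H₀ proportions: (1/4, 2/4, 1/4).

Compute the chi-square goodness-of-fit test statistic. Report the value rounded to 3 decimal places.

n = 104; E_i = n·p_i = [26.00, 52.00, 26.00]
χ² = (29−26.00)²/26.00 + (36−52.00)²/52.00 + (39−26.00)²/26.00 = 11.7692
df = 2

test statistic = 11.769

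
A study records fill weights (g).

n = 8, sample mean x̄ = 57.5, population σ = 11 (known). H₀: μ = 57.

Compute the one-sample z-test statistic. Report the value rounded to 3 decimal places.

test statistic = 0.129

SE = σ/√n = 11/√8 = 3.8891
z = (x̄−μ₀)/SE = (57.5−57)/3.8891 = 0.1286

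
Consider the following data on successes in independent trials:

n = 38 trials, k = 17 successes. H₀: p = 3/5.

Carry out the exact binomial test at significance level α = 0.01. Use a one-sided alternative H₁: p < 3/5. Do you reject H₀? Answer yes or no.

reject H₀: no

Exact binomial: n=38, k=17, p₀=3/5=0.6000
P(X≤17) from Σ C(n,i)·p₀^i·(1−p₀)^(n−i)
p-value (one-sided, H₁ less) = 0.04088
At α=0.01: p ≥ α → fail to reject H₀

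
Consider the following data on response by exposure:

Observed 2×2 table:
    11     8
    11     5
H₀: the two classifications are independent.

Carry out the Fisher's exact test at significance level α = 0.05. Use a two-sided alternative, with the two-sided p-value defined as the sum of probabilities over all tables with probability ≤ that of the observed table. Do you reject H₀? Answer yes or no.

Margins: r₁=19, r₂=16, c₁=22, c₂=13, n=35
p_obs = C(19,11)·C(16,11)/C(35,22); sum pmf over tables with pmf ≤ p_obs
p-value (two-sided) = 0.72668
At α=0.05: p ≥ α → fail to reject H₀

reject H₀: no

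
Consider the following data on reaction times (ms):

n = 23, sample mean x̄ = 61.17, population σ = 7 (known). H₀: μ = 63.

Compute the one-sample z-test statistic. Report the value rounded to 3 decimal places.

test statistic = -1.254

SE = σ/√n = 7/√23 = 1.4596
z = (x̄−μ₀)/SE = (61.17−63)/1.4596 = -1.2538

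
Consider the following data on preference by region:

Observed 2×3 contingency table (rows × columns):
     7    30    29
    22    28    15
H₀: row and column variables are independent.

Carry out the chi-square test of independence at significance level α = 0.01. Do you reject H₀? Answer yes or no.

Row totals [66, 65], col totals [29, 58, 44], n=131
χ² = (7−14.61)²/14.61 + (30−29.22)²/29.22 + (29−22.17)²/22.17 + (22−14.39)²/14.39 + (28−28.78)²/28.78 + (15−21.83)²/21.83 = 12.2752
df = 2
p-value (upper-tail) = 0.00216
At α=0.01: p < α → reject H₀

reject H₀: yes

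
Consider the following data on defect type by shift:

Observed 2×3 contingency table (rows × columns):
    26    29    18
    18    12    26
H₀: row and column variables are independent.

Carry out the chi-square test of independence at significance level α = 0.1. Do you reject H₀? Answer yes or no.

Row totals [73, 56], col totals [44, 41, 44], n=129
χ² = (26−24.90)²/24.90 + (29−23.20)²/23.20 + (18−24.90)²/24.90 + (18−19.10)²/19.10 + (12−17.80)²/17.80 + (26−19.10)²/19.10 = 7.8540
df = 2
p-value (upper-tail) = 0.01970
At α=0.1: p < α → reject H₀

reject H₀: yes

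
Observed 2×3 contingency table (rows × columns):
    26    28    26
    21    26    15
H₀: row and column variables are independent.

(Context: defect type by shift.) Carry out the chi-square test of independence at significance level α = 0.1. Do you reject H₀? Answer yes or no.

Row totals [80, 62], col totals [47, 54, 41], n=142
χ² = (26−26.48)²/26.48 + (28−30.42)²/30.42 + (26−23.10)²/23.10 + (21−20.52)²/20.52 + (26−23.58)²/23.58 + (15−17.90)²/17.90 = 1.2963
df = 2
p-value (upper-tail) = 0.52300
At α=0.1: p ≥ α → fail to reject H₀

reject H₀: no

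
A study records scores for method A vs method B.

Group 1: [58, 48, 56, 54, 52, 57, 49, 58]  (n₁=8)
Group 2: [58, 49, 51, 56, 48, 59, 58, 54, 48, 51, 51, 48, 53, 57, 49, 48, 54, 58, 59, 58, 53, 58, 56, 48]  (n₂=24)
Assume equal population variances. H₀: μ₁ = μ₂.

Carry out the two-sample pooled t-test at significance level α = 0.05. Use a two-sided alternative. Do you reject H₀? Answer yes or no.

reject H₀: no

x̄₁=54.000, s₁=3.964, n₁=8
x̄₂=53.417, s₂=4.159, n₂=24
s_p² = [7·3.964² + 23·4.159²]/30 = 16.9278
SE = √(s_p²·(1/8+1/24)) = 1.6797
t = (54.000−53.417)/1.6797 = 0.3473
df = 30
p-value (two-sided) = 0.73080
At α=0.05: p ≥ α → fail to reject H₀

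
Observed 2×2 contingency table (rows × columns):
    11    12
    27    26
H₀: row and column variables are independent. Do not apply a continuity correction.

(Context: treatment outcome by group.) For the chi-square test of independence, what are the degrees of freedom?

df = (r−1)(c−1) = (2−1)·(2−1) = 1

degrees of freedom = 1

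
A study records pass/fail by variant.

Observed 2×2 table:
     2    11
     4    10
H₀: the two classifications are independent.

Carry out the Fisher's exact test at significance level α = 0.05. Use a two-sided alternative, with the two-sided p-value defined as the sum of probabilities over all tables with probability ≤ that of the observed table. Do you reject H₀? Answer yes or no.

Margins: r₁=13, r₂=14, c₁=6, c₂=21, n=27
p_obs = C(13,2)·C(14,4)/C(27,6); sum pmf over tables with pmf ≤ p_obs
p-value (two-sided) = 0.64831
At α=0.05: p ≥ α → fail to reject H₀

reject H₀: no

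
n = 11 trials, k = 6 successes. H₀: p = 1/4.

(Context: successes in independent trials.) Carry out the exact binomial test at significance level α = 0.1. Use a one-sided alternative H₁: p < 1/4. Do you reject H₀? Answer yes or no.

reject H₀: no

Exact binomial: n=11, k=6, p₀=1/4=0.2500
P(X≤6) from Σ C(n,i)·p₀^i·(1−p₀)^(n−i)
p-value (one-sided, H₁ less) = 0.99244
At α=0.1: p ≥ α → fail to reject H₀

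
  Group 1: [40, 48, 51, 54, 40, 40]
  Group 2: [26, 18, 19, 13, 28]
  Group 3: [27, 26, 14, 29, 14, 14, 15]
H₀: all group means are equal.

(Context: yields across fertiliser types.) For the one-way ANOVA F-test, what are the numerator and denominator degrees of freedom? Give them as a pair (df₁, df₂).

degrees of freedom = [2, 15]

k = 3 groups, N = 18 total
df = (k−1, N−k) = (3−1, 18−3) = (2, 15)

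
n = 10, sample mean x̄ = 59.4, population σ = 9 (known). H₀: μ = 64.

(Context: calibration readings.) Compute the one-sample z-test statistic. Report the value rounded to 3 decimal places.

SE = σ/√n = 9/√10 = 2.8460
z = (x̄−μ₀)/SE = (59.4−64)/2.8460 = -1.6163

test statistic = -1.616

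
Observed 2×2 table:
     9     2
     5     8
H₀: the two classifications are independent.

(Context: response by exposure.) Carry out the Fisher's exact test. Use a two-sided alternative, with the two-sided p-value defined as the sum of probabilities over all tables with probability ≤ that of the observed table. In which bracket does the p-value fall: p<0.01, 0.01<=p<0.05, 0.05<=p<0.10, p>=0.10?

p-value bracket: 0.01<=p<0.05

Margins: r₁=11, r₂=13, c₁=14, c₂=10, n=24
p_obs = C(11,9)·C(13,5)/C(24,14); sum pmf over tables with pmf ≤ p_obs
p-value (two-sided) = 0.04718
→ bracket: 0.01<=p<0.05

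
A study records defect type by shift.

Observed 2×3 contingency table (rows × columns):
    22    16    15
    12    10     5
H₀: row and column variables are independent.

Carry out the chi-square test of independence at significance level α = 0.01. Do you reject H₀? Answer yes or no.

reject H₀: no

Row totals [53, 27], col totals [34, 26, 20], n=80
χ² = (22−22.52)²/22.52 + (16−17.23)²/17.23 + (15−13.25)²/13.25 + (12−11.47)²/11.47 + (10−8.78)²/8.78 + (5−6.75)²/6.75 = 0.9792
df = 2
p-value (upper-tail) = 0.61286
At α=0.01: p ≥ α → fail to reject H₀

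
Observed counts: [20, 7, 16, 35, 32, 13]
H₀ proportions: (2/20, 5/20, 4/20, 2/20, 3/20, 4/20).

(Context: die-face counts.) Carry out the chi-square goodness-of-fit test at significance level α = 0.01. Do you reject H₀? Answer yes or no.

reject H₀: yes

n = 123; E_i = n·p_i = [12.30, 30.75, 24.60, 12.30, 18.45, 24.60]
χ² = (20−12.30)²/12.30 + (7−30.75)²/30.75 + (16−24.60)²/24.60 + (35−12.30)²/12.30 + (32−18.45)²/18.45 + (13−24.60)²/24.60 = 83.4851
df = 5
p-value (upper-tail) = 0.00000
At α=0.01: p < α → reject H₀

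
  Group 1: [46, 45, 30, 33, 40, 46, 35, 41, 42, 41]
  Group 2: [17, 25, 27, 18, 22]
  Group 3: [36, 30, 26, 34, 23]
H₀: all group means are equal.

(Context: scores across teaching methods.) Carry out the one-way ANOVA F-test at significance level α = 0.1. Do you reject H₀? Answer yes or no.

reject H₀: yes

Group means [39.90, 21.80, 29.80], grand mean 32.850
SSB = Σnᵢ(x̄ᵢ−x̄)² = 1154.050; SSW = ΣΣ(x−x̄ᵢ)² = 468.500
MSB = 1154.050/2 = 577.0250; MSW = 468.500/17 = 27.5588
F = MSB/MSW = 20.9379
df = (2, 17)
p-value (upper-tail) = 0.00003
At α=0.1: p < α → reject H₀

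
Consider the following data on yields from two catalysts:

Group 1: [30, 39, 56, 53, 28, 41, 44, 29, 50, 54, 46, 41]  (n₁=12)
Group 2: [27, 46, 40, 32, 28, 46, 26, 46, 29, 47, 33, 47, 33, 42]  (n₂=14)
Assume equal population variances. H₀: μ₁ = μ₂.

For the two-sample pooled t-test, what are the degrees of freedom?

degrees of freedom = 24

df = n₁ + n₂ − 2 = 12 + 14 − 2 = 24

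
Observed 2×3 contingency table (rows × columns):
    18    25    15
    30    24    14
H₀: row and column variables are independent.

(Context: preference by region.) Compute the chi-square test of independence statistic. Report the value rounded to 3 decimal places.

Row totals [58, 68], col totals [48, 49, 29], n=126
χ² = (18−22.10)²/22.10 + (25−22.56)²/22.56 + (15−13.35)²/13.35 + (30−25.90)²/25.90 + (24−26.44)²/26.44 + (14−15.65)²/15.65 = 2.2756
df = 2

test statistic = 2.276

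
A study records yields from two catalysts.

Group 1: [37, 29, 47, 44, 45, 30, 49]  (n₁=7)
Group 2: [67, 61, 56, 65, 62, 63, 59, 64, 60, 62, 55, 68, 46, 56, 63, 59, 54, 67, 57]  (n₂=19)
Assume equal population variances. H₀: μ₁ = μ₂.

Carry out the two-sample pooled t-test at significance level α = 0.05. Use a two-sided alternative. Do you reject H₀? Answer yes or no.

reject H₀: yes

x̄₁=40.143, s₁=8.174, n₁=7
x̄₂=60.211, s₂=5.422, n₂=19
s_p² = [6·8.174² + 18·5.422²]/24 = 38.7506
SE = √(s_p²·(1/7+1/19)) = 2.7523
t = (40.143−60.211)/2.7523 = -7.2912
df = 24
p-value (two-sided) = 0.00000
At α=0.05: p < α → reject H₀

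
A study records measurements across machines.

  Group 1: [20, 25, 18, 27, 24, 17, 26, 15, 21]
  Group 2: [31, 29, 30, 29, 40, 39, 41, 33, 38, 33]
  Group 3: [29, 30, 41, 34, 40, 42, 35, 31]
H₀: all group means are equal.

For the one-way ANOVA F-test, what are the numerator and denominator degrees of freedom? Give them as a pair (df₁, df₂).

degrees of freedom = [2, 24]

k = 3 groups, N = 27 total
df = (k−1, N−k) = (3−1, 27−3) = (2, 24)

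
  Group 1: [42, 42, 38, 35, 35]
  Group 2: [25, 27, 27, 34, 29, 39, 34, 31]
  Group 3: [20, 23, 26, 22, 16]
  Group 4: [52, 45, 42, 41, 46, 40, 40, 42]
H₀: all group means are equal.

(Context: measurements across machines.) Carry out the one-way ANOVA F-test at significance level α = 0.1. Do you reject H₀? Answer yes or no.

Group means [38.40, 30.75, 21.40, 43.50], grand mean 34.346
SSB = Σnᵢ(x̄ᵢ−x̄)² = 1693.985; SSW = ΣΣ(x−x̄ᵢ)² = 373.900
MSB = 1693.985/3 = 564.6615; MSW = 373.900/22 = 16.9955
F = MSB/MSW = 33.2243
df = (3, 22)
p-value (upper-tail) = 0.00000
At α=0.1: p < α → reject H₀

reject H₀: yes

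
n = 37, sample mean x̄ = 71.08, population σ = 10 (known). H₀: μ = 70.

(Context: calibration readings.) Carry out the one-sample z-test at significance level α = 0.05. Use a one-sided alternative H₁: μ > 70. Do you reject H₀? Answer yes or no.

SE = σ/√n = 10/√37 = 1.6440
z = (x̄−μ₀)/SE = (71.08−70)/1.6440 = 0.6569
p-value (one-sided, H₁ greater) = 0.25561
At α=0.05: p ≥ α → fail to reject H₀

reject H₀: no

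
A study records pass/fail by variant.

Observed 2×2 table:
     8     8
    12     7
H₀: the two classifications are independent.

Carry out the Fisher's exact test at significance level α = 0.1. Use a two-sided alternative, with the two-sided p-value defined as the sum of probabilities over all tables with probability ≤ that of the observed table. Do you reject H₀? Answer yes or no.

reject H₀: no

Margins: r₁=16, r₂=19, c₁=20, c₂=15, n=35
p_obs = C(16,8)·C(19,12)/C(35,20); sum pmf over tables with pmf ≤ p_obs
p-value (two-sided) = 0.50602
At α=0.1: p ≥ α → fail to reject H₀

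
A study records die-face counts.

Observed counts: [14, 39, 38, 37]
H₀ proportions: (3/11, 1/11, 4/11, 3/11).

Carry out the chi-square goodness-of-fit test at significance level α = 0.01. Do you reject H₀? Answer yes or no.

reject H₀: yes

n = 128; E_i = n·p_i = [34.91, 11.64, 46.55, 34.91]
χ² = (14−34.91)²/34.91 + (39−11.64)²/11.64 + (38−46.55)²/46.55 + (37−34.91)²/34.91 = 78.5651
df = 3
p-value (upper-tail) = 0.00000
At α=0.01: p < α → reject H₀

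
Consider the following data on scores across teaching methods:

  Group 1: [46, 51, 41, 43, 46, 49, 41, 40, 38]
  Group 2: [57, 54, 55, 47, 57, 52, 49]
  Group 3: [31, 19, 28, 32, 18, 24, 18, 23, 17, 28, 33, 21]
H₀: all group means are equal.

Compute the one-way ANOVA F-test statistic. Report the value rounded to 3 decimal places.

test statistic = 82.734

Group means [43.89, 53.00, 24.33], grand mean 37.786
SSB = Σnᵢ(x̄ᵢ−x̄)² = 4127.159; SSW = ΣΣ(x−x̄ᵢ)² = 623.556
MSB = 4127.159/2 = 2063.5794; MSW = 623.556/25 = 24.9422
F = MSB/MSW = 82.7344
df = (2, 25)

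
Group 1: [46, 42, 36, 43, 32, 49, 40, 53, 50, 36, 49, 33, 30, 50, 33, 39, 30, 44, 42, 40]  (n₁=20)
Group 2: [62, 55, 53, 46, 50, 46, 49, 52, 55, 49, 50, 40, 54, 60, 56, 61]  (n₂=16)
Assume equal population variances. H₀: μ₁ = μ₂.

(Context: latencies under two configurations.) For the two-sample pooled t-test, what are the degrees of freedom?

df = n₁ + n₂ − 2 = 20 + 16 − 2 = 34

degrees of freedom = 34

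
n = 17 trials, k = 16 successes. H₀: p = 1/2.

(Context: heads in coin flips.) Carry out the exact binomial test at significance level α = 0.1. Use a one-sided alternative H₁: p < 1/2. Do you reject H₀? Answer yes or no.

reject H₀: no

Exact binomial: n=17, k=16, p₀=1/2=0.5000
P(X≤16) from Σ C(n,i)·p₀^i·(1−p₀)^(n−i)
p-value (one-sided, H₁ less) = 0.99999
At α=0.1: p ≥ α → fail to reject H₀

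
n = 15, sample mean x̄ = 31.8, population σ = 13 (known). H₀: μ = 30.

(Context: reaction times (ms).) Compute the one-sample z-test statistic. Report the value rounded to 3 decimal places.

test statistic = 0.536

SE = σ/√n = 13/√15 = 3.3566
z = (x̄−μ₀)/SE = (31.8−30)/3.3566 = 0.5363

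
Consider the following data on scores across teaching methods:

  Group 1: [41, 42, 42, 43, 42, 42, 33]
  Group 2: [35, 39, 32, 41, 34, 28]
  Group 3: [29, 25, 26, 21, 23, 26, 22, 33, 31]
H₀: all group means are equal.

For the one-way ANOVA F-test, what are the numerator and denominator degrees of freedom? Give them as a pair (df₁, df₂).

k = 3 groups, N = 22 total
df = (k−1, N−k) = (3−1, 22−3) = (2, 19)

degrees of freedom = [2, 19]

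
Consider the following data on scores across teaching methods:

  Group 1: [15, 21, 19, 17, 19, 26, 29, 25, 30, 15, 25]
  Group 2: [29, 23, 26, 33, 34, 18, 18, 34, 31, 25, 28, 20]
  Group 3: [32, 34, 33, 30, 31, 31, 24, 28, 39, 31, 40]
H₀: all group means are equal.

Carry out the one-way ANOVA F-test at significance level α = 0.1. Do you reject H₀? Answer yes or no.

Group means [21.91, 26.58, 32.09], grand mean 26.853
SSB = Σnᵢ(x̄ᵢ−x̄)² = 571.530; SSW = ΣΣ(x−x̄ᵢ)² = 878.735
MSB = 571.530/2 = 285.7649; MSW = 878.735/31 = 28.3463
F = MSB/MSW = 10.0812
df = (2, 31)
p-value (upper-tail) = 0.00042
At α=0.1: p < α → reject H₀

reject H₀: yes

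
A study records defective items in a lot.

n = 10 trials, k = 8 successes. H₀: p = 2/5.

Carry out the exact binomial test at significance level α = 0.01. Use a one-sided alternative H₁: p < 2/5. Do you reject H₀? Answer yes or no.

Exact binomial: n=10, k=8, p₀=2/5=0.4000
P(X≤8) from Σ C(n,i)·p₀^i·(1−p₀)^(n−i)
p-value (one-sided, H₁ less) = 0.99832
At α=0.01: p ≥ α → fail to reject H₀

reject H₀: no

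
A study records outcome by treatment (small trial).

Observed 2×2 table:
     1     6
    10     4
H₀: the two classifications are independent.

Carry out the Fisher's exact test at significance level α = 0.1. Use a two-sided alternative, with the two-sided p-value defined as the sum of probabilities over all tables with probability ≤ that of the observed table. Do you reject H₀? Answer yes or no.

reject H₀: yes

Margins: r₁=7, r₂=14, c₁=11, c₂=10, n=21
p_obs = C(7,1)·C(14,10)/C(21,11); sum pmf over tables with pmf ≤ p_obs
p-value (two-sided) = 0.02374
At α=0.1: p < α → reject H₀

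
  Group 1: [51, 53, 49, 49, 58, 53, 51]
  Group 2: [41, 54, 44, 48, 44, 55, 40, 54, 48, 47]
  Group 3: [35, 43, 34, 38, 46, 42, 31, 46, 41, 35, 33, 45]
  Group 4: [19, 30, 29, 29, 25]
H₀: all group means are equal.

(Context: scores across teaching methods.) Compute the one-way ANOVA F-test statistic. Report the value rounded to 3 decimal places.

test statistic = 31.890

Group means [52.00, 47.50, 39.08, 26.40], grand mean 42.353
SSB = Σnᵢ(x̄ᵢ−x̄)² = 2317.148; SSW = ΣΣ(x−x̄ᵢ)² = 726.617
MSB = 2317.148/3 = 772.3827; MSW = 726.617/30 = 24.2206
F = MSB/MSW = 31.8896
df = (3, 30)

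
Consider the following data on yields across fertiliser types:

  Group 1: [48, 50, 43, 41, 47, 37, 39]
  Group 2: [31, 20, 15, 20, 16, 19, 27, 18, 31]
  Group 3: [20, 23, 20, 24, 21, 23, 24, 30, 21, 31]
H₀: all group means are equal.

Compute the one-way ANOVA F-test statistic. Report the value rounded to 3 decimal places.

Group means [43.57, 21.89, 23.70], grand mean 28.423
SSB = Σnᵢ(x̄ᵢ−x̄)² = 2213.643; SSW = ΣΣ(x−x̄ᵢ)² = 584.703
MSB = 2213.643/2 = 1106.8215; MSW = 584.703/23 = 25.4219
F = MSB/MSW = 43.5381
df = (2, 23)

test statistic = 43.538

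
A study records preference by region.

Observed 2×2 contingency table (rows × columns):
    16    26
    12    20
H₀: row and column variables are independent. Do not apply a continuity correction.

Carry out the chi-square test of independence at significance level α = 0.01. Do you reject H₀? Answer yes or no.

Row totals [42, 32], col totals [28, 46], n=74
χ² = (16−15.89)²/15.89 + (26−26.11)²/26.11 + (12−12.11)²/12.11 + (20−19.89)²/19.89 = 0.0027
df = 1
p-value (upper-tail) = 0.95829
At α=0.01: p ≥ α → fail to reject H₀

reject H₀: no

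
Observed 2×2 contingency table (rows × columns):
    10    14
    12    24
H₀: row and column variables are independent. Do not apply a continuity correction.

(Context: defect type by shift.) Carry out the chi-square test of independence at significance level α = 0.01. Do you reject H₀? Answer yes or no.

Row totals [24, 36], col totals [22, 38], n=60
χ² = (10−8.80)²/8.80 + (14−15.20)²/15.20 + (12−13.20)²/13.20 + (24−22.80)²/22.80 = 0.4306
df = 1
p-value (upper-tail) = 0.51168
At α=0.01: p ≥ α → fail to reject H₀

reject H₀: no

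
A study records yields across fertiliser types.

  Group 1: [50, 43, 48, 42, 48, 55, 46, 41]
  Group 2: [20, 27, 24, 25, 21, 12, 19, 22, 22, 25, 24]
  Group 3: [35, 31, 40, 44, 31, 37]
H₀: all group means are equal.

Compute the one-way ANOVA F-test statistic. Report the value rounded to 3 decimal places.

test statistic = 71.258

Group means [46.62, 21.91, 36.33], grand mean 33.280
SSB = Σnᵢ(x̄ᵢ−x̄)² = 2902.923; SSW = ΣΣ(x−x̄ᵢ)² = 448.117
MSB = 2902.923/2 = 1451.4613; MSW = 448.117/22 = 20.3690
F = MSB/MSW = 71.2584
df = (2, 22)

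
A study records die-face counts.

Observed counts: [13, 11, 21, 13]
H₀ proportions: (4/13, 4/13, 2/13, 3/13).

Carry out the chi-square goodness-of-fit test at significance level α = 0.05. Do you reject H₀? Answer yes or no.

n = 58; E_i = n·p_i = [17.85, 17.85, 8.92, 13.38]
χ² = (13−17.85)²/17.85 + (11−17.85)²/17.85 + (21−8.92)²/8.92 + (13−13.38)²/13.38 = 20.2989
df = 3
p-value (upper-tail) = 0.00015
At α=0.05: p < α → reject H₀

reject H₀: yes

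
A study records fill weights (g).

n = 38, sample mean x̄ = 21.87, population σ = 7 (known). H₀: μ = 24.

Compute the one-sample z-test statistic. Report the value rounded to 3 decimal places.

SE = σ/√n = 7/√38 = 1.1355
z = (x̄−μ₀)/SE = (21.87−24)/1.1355 = -1.8757

test statistic = -1.876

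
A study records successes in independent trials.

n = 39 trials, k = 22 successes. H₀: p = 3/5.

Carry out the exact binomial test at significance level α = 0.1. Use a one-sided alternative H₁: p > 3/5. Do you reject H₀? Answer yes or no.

Exact binomial: n=39, k=22, p₀=3/5=0.6000
P(X≥22) from Σ C(n,i)·p₀^i·(1−p₀)^(n−i)
p-value (one-sided, H₁ greater) = 0.73467
At α=0.1: p ≥ α → fail to reject H₀

reject H₀: no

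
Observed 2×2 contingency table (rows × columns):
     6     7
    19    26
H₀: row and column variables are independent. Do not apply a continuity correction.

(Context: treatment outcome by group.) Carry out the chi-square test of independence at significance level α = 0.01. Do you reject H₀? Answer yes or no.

Row totals [13, 45], col totals [25, 33], n=58
χ² = (6−5.60)²/5.60 + (7−7.40)²/7.40 + (19−19.40)²/19.40 + (26−25.60)²/25.60 = 0.0636
df = 1
p-value (upper-tail) = 0.80094
At α=0.01: p ≥ α → fail to reject H₀

reject H₀: no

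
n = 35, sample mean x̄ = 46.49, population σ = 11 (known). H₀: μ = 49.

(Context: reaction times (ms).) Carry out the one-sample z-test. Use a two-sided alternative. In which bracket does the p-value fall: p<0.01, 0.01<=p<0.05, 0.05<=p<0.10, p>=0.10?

p-value bracket: p>=0.10

SE = σ/√n = 11/√35 = 1.8593
z = (x̄−μ₀)/SE = (46.49−49)/1.8593 = -1.3499
p-value (two-sided) = 0.17703
→ bracket: p>=0.10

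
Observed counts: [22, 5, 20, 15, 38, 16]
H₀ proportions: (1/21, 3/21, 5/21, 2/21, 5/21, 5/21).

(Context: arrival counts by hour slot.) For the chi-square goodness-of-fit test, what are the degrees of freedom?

df = k − 1 = 6 − 1 = 5

degrees of freedom = 5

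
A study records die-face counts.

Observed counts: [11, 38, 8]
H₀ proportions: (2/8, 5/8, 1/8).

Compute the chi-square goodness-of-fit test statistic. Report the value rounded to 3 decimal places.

n = 57; E_i = n·p_i = [14.25, 35.62, 7.12]
χ² = (11−14.25)²/14.25 + (38−35.62)²/35.62 + (8−7.12)²/7.12 = 1.0070
df = 2

test statistic = 1.007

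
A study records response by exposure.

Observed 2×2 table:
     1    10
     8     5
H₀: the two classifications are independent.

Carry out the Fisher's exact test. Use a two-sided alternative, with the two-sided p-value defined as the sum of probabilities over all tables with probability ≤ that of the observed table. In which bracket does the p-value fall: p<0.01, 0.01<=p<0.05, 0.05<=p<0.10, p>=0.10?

Margins: r₁=11, r₂=13, c₁=9, c₂=15, n=24
p_obs = C(11,1)·C(13,8)/C(24,9); sum pmf over tables with pmf ≤ p_obs
p-value (two-sided) = 0.01306
→ bracket: 0.01<=p<0.05

p-value bracket: 0.01<=p<0.05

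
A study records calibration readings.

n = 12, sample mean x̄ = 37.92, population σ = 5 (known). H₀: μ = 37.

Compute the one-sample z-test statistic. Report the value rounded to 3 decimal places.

SE = σ/√n = 5/√12 = 1.4434
z = (x̄−μ₀)/SE = (37.92−37)/1.4434 = 0.6374

test statistic = 0.637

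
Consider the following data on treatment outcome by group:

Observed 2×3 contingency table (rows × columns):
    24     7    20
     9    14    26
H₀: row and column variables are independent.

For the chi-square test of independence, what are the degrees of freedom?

df = (r−1)(c−1) = (2−1)·(3−1) = 2

degrees of freedom = 2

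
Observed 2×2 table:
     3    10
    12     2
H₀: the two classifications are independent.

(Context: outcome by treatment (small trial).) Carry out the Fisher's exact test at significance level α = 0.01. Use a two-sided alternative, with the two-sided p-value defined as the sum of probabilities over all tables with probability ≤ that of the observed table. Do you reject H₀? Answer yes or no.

Margins: r₁=13, r₂=14, c₁=15, c₂=12, n=27
p_obs = C(13,3)·C(14,12)/C(27,15); sum pmf over tables with pmf ≤ p_obs
p-value (two-sided) = 0.00184
At α=0.01: p < α → reject H₀

reject H₀: yes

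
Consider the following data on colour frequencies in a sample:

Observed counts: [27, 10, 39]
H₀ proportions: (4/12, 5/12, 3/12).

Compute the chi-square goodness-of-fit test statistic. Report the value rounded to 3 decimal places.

test statistic = 35.987

n = 76; E_i = n·p_i = [25.33, 31.67, 19.00]
χ² = (27−25.33)²/25.33 + (10−31.67)²/31.67 + (39−19.00)²/19.00 = 35.9868
df = 2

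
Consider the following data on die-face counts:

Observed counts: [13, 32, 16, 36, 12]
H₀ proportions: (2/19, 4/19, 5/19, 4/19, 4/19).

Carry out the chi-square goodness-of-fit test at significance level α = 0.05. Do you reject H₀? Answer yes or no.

reject H₀: yes

n = 109; E_i = n·p_i = [11.47, 22.95, 28.68, 22.95, 22.95]
χ² = (13−11.47)²/11.47 + (32−22.95)²/22.95 + (16−28.68)²/28.68 + (36−22.95)²/22.95 + (12−22.95)²/22.95 = 22.0303
df = 4
p-value (upper-tail) = 0.00020
At α=0.05: p < α → reject H₀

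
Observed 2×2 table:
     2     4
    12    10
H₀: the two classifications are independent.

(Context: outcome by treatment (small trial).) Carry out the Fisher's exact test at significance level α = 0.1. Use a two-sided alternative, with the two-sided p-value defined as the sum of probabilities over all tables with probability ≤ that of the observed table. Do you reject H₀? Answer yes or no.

Margins: r₁=6, r₂=22, c₁=14, c₂=14, n=28
p_obs = C(6,2)·C(22,12)/C(28,14); sum pmf over tables with pmf ≤ p_obs
p-value (two-sided) = 0.64831
At α=0.1: p ≥ α → fail to reject H₀

reject H₀: no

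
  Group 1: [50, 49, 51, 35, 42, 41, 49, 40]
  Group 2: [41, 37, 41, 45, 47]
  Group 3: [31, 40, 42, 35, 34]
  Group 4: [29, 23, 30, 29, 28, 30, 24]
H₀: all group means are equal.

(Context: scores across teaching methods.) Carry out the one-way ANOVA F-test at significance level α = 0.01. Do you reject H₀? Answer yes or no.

reject H₀: yes

Group means [44.62, 42.20, 36.40, 27.57], grand mean 37.720
SSB = Σnᵢ(x̄ᵢ−x̄)² = 1211.451; SSW = ΣΣ(x−x̄ᵢ)² = 433.589
MSB = 1211.451/3 = 403.8169; MSW = 433.589/21 = 20.6471
F = MSB/MSW = 19.5580
df = (3, 21)
p-value (upper-tail) = 0.00000
At α=0.01: p < α → reject H₀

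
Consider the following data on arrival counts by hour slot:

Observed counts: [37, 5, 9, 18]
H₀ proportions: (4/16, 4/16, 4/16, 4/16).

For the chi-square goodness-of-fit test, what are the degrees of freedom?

degrees of freedom = 3

df = k − 1 = 4 − 1 = 3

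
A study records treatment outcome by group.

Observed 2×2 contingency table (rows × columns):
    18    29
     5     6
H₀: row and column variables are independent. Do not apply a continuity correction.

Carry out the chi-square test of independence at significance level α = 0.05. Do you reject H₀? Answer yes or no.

reject H₀: no

Row totals [47, 11], col totals [23, 35], n=58
χ² = (18−18.64)²/18.64 + (29−28.36)²/28.36 + (5−4.36)²/4.36 + (6−6.64)²/6.64 = 0.1908
df = 1
p-value (upper-tail) = 0.66226
At α=0.05: p ≥ α → fail to reject H₀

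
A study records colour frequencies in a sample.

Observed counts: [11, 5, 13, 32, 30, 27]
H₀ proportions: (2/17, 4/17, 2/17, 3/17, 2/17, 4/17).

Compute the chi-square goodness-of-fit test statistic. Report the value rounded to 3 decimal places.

test statistic = 44.052

n = 118; E_i = n·p_i = [13.88, 27.76, 13.88, 20.82, 13.88, 27.76]
χ² = (11−13.88)²/13.88 + (5−27.76)²/27.76 + (13−13.88)²/13.88 + (32−20.82)²/20.82 + (30−13.88)²/13.88 + (27−27.76)²/27.76 = 44.0523
df = 5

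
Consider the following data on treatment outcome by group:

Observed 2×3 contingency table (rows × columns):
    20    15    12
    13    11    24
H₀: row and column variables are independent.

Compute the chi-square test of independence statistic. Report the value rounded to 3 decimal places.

test statistic = 6.090

Row totals [47, 48], col totals [33, 26, 36], n=95
χ² = (20−16.33)²/16.33 + (15−12.86)²/12.86 + (12−17.81)²/17.81 + (13−16.67)²/16.67 + (11−13.14)²/13.14 + (24−18.19)²/18.19 = 6.0904
df = 2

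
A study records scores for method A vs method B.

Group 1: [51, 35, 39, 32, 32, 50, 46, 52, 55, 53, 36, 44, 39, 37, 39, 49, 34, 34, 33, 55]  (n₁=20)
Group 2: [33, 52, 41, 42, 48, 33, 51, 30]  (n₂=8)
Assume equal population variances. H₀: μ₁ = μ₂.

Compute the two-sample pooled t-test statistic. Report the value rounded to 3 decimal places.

x̄₁=42.250, s₁=8.328, n₁=20
x̄₂=41.250, s₂=8.615, n₂=8
s_p² = [19·8.328² + 7·8.615²]/26 = 70.6635
SE = √(s_p²·(1/20+1/8)) = 3.5165
t = (42.250−41.250)/3.5165 = 0.2844
df = 26

test statistic = 0.284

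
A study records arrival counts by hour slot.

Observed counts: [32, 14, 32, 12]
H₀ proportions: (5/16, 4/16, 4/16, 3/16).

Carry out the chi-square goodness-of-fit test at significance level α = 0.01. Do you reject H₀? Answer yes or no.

n = 90; E_i = n·p_i = [28.12, 22.50, 22.50, 16.88]
χ² = (32−28.12)²/28.12 + (14−22.50)²/22.50 + (32−22.50)²/22.50 + (12−16.88)²/16.88 = 9.1644
df = 3
p-value (upper-tail) = 0.02718
At α=0.01: p ≥ α → fail to reject H₀

reject H₀: no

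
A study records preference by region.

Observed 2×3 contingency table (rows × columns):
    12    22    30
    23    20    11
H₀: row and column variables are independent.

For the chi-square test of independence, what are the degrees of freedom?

df = (r−1)(c−1) = (2−1)·(3−1) = 2

degrees of freedom = 2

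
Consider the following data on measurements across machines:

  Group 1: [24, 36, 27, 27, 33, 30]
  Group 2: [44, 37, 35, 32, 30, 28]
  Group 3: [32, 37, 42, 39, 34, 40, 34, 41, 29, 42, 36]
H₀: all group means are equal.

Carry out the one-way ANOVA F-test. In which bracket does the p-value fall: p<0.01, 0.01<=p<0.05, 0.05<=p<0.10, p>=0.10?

p-value bracket: 0.01<=p<0.05

Group means [29.50, 34.33, 36.91], grand mean 34.304
SSB = Σnᵢ(x̄ᵢ−x̄)² = 213.127; SSW = ΣΣ(x−x̄ᵢ)² = 449.742
MSB = 213.127/2 = 106.5636; MSW = 449.742/20 = 22.4871
F = MSB/MSW = 4.7389
df = (2, 20)
p-value (upper-tail) = 0.02067
→ bracket: 0.01<=p<0.05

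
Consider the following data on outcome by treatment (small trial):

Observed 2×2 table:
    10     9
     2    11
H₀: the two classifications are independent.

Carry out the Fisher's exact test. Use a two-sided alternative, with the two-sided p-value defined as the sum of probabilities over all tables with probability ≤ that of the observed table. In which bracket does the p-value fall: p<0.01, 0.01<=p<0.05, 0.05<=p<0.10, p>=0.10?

p-value bracket: 0.05<=p<0.10

Margins: r₁=19, r₂=13, c₁=12, c₂=20, n=32
p_obs = C(19,10)·C(13,2)/C(32,12); sum pmf over tables with pmf ≤ p_obs
p-value (two-sided) = 0.06187
→ bracket: 0.05<=p<0.10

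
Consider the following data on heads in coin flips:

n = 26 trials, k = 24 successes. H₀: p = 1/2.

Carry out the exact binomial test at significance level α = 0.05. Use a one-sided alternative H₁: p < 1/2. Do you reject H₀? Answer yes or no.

reject H₀: no

Exact binomial: n=26, k=24, p₀=1/2=0.5000
P(X≤24) from Σ C(n,i)·p₀^i·(1−p₀)^(n−i)
p-value (one-sided, H₁ less) = 1.00000
At α=0.05: p ≥ α → fail to reject H₀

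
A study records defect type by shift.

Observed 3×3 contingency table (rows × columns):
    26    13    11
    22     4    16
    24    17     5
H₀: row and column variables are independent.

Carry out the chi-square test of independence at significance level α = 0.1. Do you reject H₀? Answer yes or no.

Row totals [50, 42, 46], col totals [72, 34, 32], n=138
χ² = (26−26.09)²/26.09 + (13−12.32)²/12.32 + (11−11.59)²/11.59 + (22−21.91)²/21.91 + (4−10.35)²/10.35 + (16−9.74)²/9.74 + (24−24.00)²/24.00 + (17−11.33)²/11.33 + (5−10.67)²/10.67 = 13.8314
df = 4
p-value (upper-tail) = 0.00785
At α=0.1: p < α → reject H₀

reject H₀: yes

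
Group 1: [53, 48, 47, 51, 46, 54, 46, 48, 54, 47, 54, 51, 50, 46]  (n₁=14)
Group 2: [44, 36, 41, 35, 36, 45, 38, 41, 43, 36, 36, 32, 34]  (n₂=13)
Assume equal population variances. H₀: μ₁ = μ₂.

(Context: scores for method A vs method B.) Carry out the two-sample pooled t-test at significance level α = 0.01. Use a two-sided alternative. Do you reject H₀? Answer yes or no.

x̄₁=49.643, s₁=3.177, n₁=14
x̄₂=38.231, s₂=4.126, n₂=13
s_p² = [13·3.177² + 12·4.126²]/25 = 13.4209
SE = √(s_p²·(1/14+1/13)) = 1.4110
t = (49.643−38.231)/1.4110 = 8.0878
df = 25
p-value (two-sided) = 0.00000
At α=0.01: p < α → reject H₀

reject H₀: yes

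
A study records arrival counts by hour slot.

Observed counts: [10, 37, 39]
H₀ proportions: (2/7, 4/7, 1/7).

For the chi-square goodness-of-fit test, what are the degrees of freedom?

degrees of freedom = 2

df = k − 1 = 3 − 1 = 2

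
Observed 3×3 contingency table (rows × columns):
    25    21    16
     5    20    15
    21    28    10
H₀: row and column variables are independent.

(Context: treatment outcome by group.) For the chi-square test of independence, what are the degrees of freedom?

df = (r−1)(c−1) = (3−1)·(3−1) = 4

degrees of freedom = 4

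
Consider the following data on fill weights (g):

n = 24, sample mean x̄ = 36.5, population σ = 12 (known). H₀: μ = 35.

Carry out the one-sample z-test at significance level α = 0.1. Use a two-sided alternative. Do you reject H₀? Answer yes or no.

SE = σ/√n = 12/√24 = 2.4495
z = (x̄−μ₀)/SE = (36.5−35)/2.4495 = 0.6124
p-value (two-sided) = 0.54029
At α=0.1: p ≥ α → fail to reject H₀

reject H₀: no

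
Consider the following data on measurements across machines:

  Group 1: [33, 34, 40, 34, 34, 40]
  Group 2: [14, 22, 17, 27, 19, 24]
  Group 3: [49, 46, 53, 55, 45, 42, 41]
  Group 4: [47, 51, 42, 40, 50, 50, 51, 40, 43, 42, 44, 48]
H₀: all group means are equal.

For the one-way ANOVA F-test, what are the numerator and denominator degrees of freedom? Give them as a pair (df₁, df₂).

k = 4 groups, N = 31 total
df = (k−1, N−k) = (4−1, 31−4) = (3, 27)

degrees of freedom = [3, 27]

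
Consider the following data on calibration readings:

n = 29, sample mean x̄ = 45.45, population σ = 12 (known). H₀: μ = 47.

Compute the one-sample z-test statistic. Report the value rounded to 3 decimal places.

test statistic = -0.696

SE = σ/√n = 12/√29 = 2.2283
z = (x̄−μ₀)/SE = (45.45−47)/2.2283 = -0.6956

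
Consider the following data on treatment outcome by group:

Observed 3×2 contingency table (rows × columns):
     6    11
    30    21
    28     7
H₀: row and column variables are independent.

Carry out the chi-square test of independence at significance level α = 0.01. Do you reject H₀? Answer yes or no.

reject H₀: yes

Row totals [17, 51, 35], col totals [64, 39], n=103
χ² = (6−10.56)²/10.56 + (11−6.44)²/6.44 + (30−31.69)²/31.69 + (21−19.31)²/19.31 + (28−21.75)²/21.75 + (7−13.25)²/13.25 = 10.1913
df = 2
p-value (upper-tail) = 0.00612
At α=0.01: p < α → reject H₀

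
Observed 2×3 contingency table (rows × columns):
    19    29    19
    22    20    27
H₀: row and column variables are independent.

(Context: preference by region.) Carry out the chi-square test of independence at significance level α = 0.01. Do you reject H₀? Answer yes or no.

Row totals [67, 69], col totals [41, 49, 46], n=136
χ² = (19−20.20)²/20.20 + (29−24.14)²/24.14 + (19−22.66)²/22.66 + (22−20.80)²/20.80 + (20−24.86)²/24.86 + (27−23.34)²/23.34 = 3.2352
df = 2
p-value (upper-tail) = 0.19838
At α=0.01: p ≥ α → fail to reject H₀

reject H₀: no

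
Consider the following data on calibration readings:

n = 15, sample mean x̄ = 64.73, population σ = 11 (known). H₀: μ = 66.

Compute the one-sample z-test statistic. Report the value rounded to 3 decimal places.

test statistic = -0.447

SE = σ/√n = 11/√15 = 2.8402
z = (x̄−μ₀)/SE = (64.73−66)/2.8402 = -0.4472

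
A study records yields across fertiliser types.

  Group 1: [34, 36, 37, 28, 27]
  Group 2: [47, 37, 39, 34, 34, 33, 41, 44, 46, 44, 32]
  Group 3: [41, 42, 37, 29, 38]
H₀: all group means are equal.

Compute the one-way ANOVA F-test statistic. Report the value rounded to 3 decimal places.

test statistic = 2.876

Group means [32.40, 39.18, 37.40], grand mean 37.143
SSB = Σnᵢ(x̄ᵢ−x̄)² = 158.535; SSW = ΣΣ(x−x̄ᵢ)² = 496.036
MSB = 158.535/2 = 79.2675; MSW = 496.036/18 = 27.5576
F = MSB/MSW = 2.8764
df = (2, 18)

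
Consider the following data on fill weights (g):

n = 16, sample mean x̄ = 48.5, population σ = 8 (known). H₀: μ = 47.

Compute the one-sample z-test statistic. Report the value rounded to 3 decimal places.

SE = σ/√n = 8/√16 = 2.0000
z = (x̄−μ₀)/SE = (48.5−47)/2.0000 = 0.7500

test statistic = 0.750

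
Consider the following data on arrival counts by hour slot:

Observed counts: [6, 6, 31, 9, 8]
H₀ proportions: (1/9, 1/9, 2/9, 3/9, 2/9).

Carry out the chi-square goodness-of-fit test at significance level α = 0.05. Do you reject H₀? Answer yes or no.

reject H₀: yes

n = 60; E_i = n·p_i = [6.67, 6.67, 13.33, 20.00, 13.33]
χ² = (6−6.67)²/6.67 + (6−6.67)²/6.67 + (31−13.33)²/13.33 + (9−20.00)²/20.00 + (8−13.33)²/13.33 = 31.7250
df = 4
p-value (upper-tail) = 0.00000
At α=0.05: p < α → reject H₀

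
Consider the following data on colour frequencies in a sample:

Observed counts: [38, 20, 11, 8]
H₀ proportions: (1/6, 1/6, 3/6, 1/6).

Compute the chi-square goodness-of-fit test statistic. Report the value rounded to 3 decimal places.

n = 77; E_i = n·p_i = [12.83, 12.83, 38.50, 12.83]
χ² = (38−12.83)²/12.83 + (20−12.83)²/12.83 + (11−38.50)²/38.50 + (8−12.83)²/12.83 = 74.8182
df = 3

test statistic = 74.818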